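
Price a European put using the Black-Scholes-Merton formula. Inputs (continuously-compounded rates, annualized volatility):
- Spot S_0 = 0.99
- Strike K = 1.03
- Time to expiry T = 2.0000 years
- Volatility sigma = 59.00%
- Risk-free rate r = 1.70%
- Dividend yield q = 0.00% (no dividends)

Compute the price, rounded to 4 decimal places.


d1 = (ln(S/K) + (r - q + 0.5*sigma^2) * T) / (sigma * sqrt(T)) = 0.41047053
d2 = d1 - sigma * sqrt(T) = -0.42391547
exp(-rT) = 0.96657150; exp(-qT) = 1.00000000
P = K * exp(-rT) * N(-d2) - S_0 * exp(-qT) * N(-d1)
N(-d1) = 0.34073041; N(-d2) = 0.66418627
P = 1.0300 * 0.96657150 * 0.66418627 - 0.9900 * 1.00000000 * 0.34073041 = 0.3239

Answer: Price = 0.3239


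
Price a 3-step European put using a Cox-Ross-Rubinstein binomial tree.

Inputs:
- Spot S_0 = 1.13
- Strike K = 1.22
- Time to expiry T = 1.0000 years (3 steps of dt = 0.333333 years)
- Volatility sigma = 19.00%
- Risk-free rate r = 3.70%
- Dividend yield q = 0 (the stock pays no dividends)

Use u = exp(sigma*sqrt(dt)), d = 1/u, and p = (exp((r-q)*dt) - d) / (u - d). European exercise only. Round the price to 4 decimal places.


dt = T/N = 0.333333
u = exp(sigma*sqrt(dt)) = 1.115939; d = 1/u = 0.896106
p = (exp((r-q)*dt) - d) / (u - d) = 0.529054
Discount per step: exp(-r*dt) = 0.987742
Stock lattice S(k, i) with i counting down-moves:
  k=0: S(0,0) = 1.1300
  k=1: S(1,0) = 1.2610; S(1,1) = 1.0126
  k=2: S(2,0) = 1.4072; S(2,1) = 1.1300; S(2,2) = 0.9074
  k=3: S(3,0) = 1.5704; S(3,1) = 1.2610; S(3,2) = 1.0126; S(3,3) = 0.8131
Terminal payoffs V(N, i) = max(K - S_T, 0):
  V(3,0) = 0.000000; V(3,1) = 0.000000; V(3,2) = 0.207400; V(3,3) = 0.406876
Backward induction: V(k, i) = exp(-r*dt) * [p * V(k+1, i) + (1-p) * V(k+1, i+1)].
  V(2,0) = exp(-r*dt) * [p*0.000000 + (1-p)*0.000000] = 0.000000
  V(2,1) = exp(-r*dt) * [p*0.000000 + (1-p)*0.207400] = 0.096477
  V(2,2) = exp(-r*dt) * [p*0.207400 + (1-p)*0.406876] = 0.297649
  V(1,0) = exp(-r*dt) * [p*0.000000 + (1-p)*0.096477] = 0.044879
  V(1,1) = exp(-r*dt) * [p*0.096477 + (1-p)*0.297649] = 0.188874
  V(0,0) = exp(-r*dt) * [p*0.044879 + (1-p)*0.188874] = 0.111311

Answer: Price = V(0,0) = 0.1113


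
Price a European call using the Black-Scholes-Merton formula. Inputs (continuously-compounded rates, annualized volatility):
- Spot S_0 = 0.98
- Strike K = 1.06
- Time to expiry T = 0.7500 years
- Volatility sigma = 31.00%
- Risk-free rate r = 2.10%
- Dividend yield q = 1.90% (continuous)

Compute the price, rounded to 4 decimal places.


Answer: Price = 0.0730

Derivation:
d1 = (ln(S/K) + (r - q + 0.5*sigma^2) * T) / (sigma * sqrt(T)) = -0.15247305
d2 = d1 - sigma * sqrt(T) = -0.42094092
exp(-rT) = 0.98437338; exp(-qT) = 0.98585105
C = S_0 * exp(-qT) * N(d1) - K * exp(-rT) * N(d2)
N(d1) = 0.43940692; N(d2) = 0.33689911
C = 0.9800 * 0.98585105 * 0.43940692 - 1.0600 * 0.98437338 * 0.33689911 = 0.0730


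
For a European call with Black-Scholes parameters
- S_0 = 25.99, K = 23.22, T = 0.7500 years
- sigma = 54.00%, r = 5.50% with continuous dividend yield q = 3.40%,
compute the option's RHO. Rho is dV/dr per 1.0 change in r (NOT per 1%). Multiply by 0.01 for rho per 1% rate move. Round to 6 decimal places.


d1 = 0.5084913542; d2 = 0.0408376362
phi(d1) = 0.3505611012; exp(-qT) = 0.9748223790; exp(-rT) = 0.9595892027
N(d2) = 0.5162873325
Rho = K*T*exp(-rT)*N(d2) = 23.2200 * 0.7500 * 0.9595892027 * 0.5162873325 = 8.627805

Answer: Rho = 8.627805


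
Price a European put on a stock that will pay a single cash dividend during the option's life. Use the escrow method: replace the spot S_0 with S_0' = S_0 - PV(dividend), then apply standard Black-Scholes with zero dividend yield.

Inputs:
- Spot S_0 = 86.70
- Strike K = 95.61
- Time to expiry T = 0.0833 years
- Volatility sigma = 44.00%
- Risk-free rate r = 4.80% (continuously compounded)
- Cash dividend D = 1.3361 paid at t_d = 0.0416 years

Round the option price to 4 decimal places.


PV(D) = D * exp(-r * t_d) = 1.3361 * 0.99800519 = 1.33343474
S_0' = S_0 - PV(D) = 86.7000 - 1.33343474 = 85.36656526
d1 = (ln(S_0'/K) + (r + sigma^2/2)*T) / (sigma*sqrt(T)) = -0.79738359
d2 = d1 - sigma*sqrt(T) = -0.92437524
exp(-rT) = 0.99600958
N(-d1) = 0.78738586; N(-d2) = 0.82235451
P = K * exp(-rT) * N(-d2) - S_0' * N(-d1) = 95.6100 * 0.99600958 * 0.82235451 - 85.36656526 * 0.78738586 = 11.0951

Answer: Price = 11.0951


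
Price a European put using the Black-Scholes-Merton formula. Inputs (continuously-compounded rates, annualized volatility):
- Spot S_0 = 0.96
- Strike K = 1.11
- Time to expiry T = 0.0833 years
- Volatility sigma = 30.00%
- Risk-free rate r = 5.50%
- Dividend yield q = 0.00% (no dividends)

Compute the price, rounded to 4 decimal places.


d1 = (ln(S/K) + (r - q + 0.5*sigma^2) * T) / (sigma * sqrt(T)) = -1.58054704
d2 = d1 - sigma * sqrt(T) = -1.66713225
exp(-rT) = 0.99542898; exp(-qT) = 1.00000000
P = K * exp(-rT) * N(-d2) - S_0 * exp(-qT) * N(-d1)
N(-d1) = 0.94300918; N(-d2) = 0.95225595
P = 1.1100 * 0.99542898 * 0.95225595 - 0.9600 * 1.00000000 * 0.94300918 = 0.1469

Answer: Price = 0.1469


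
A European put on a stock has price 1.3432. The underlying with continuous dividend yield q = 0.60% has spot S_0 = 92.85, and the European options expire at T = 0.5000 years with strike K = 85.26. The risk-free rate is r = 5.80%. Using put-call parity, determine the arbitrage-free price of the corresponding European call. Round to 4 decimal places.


Answer: Call price = 11.0921

Derivation:
Put-call parity: C - P = S_0 * exp(-qT) - K * exp(-rT).
S_0 * exp(-qT) = 92.8500 * 0.99700450 = 92.57186741
K * exp(-rT) = 85.2600 * 0.97141646 = 82.82296776
C = P + S*exp(-qT) - K*exp(-rT)
C = 1.3432 + 92.57186741 - 82.82296776 = 11.0921


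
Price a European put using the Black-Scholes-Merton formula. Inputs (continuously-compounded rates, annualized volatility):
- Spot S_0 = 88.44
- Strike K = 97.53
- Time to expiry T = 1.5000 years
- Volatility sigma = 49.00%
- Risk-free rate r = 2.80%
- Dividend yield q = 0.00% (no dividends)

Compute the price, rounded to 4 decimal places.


Answer: Price = 24.0886

Derivation:
d1 = (ln(S/K) + (r - q + 0.5*sigma^2) * T) / (sigma * sqrt(T)) = 0.20702243
d2 = d1 - sigma * sqrt(T) = -0.39310256
exp(-rT) = 0.95886978; exp(-qT) = 1.00000000
P = K * exp(-rT) * N(-d2) - S_0 * exp(-qT) * N(-d1)
N(-d1) = 0.41799617; N(-d2) = 0.65287813
P = 97.5300 * 0.95886978 * 0.65287813 - 88.4400 * 1.00000000 * 0.41799617 = 24.0886


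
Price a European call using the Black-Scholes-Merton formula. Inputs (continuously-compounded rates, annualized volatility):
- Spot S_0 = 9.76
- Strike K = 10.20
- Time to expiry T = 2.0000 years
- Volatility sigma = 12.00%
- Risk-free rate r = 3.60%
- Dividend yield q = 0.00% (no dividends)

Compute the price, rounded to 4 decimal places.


d1 = (ln(S/K) + (r - q + 0.5*sigma^2) * T) / (sigma * sqrt(T)) = 0.24928272
d2 = d1 - sigma * sqrt(T) = 0.07957709
exp(-rT) = 0.93053090; exp(-qT) = 1.00000000
C = S_0 * exp(-qT) * N(d1) - K * exp(-rT) * N(d2)
N(d1) = 0.59842895; N(d2) = 0.53171319
C = 9.7600 * 1.00000000 * 0.59842895 - 10.2000 * 0.93053090 * 0.53171319 = 0.7940

Answer: Price = 0.7940


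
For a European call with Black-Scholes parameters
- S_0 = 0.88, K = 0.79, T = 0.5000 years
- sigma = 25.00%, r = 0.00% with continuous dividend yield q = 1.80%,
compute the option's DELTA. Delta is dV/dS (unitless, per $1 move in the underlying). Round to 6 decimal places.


Answer: Delta = 0.734796

Derivation:
d1 = 0.6477887926; d2 = 0.4710120973
phi(d1) = 0.3234361060; exp(-qT) = 0.9910403788; exp(-rT) = 1.0000000000
N(d1) = 0.7414392174
Delta = exp(-qT) * N(d1) = 0.9910403788 * 0.7414392174 = 0.734796


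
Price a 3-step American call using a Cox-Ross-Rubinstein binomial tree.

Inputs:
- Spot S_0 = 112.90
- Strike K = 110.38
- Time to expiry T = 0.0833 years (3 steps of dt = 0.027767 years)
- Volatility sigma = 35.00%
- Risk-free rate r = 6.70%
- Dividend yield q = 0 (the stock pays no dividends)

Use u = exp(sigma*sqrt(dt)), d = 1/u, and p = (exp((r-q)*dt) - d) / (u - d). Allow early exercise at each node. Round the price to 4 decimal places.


Answer: Price = V(0,0) = 6.4992

Derivation:
dt = T/N = 0.027767
u = exp(sigma*sqrt(dt)) = 1.060056; d = 1/u = 0.943346
p = (exp((r-q)*dt) - d) / (u - d) = 0.501379
Discount per step: exp(-r*dt) = 0.998141
Stock lattice S(k, i) with i counting down-moves:
  k=0: S(0,0) = 112.9000
  k=1: S(1,0) = 119.6803; S(1,1) = 106.5038
  k=2: S(2,0) = 126.8678; S(2,1) = 112.9000; S(2,2) = 100.4700
  k=3: S(3,0) = 134.4870; S(3,1) = 119.6803; S(3,2) = 106.5038; S(3,3) = 94.7780
Terminal payoffs V(N, i) = max(S_T - K, 0):
  V(3,0) = 24.106990; V(3,1) = 9.300314; V(3,2) = 0.000000; V(3,3) = 0.000000
Backward induction: V(k, i) = exp(-r*dt) * [p * V(k+1, i) + (1-p) * V(k+1, i+1)]; then take max(V_cont, immediate exercise) for American.
  V(2,0) = exp(-r*dt) * [p*24.106990 + (1-p)*9.300314] = 16.692982; exercise = 16.487826; V(2,0) = max -> 16.692982
  V(2,1) = exp(-r*dt) * [p*9.300314 + (1-p)*0.000000] = 4.654313; exercise = 2.520000; V(2,1) = max -> 4.654313
  V(2,2) = exp(-r*dt) * [p*0.000000 + (1-p)*0.000000] = 0.000000; exercise = 0.000000; V(2,2) = max -> 0.000000
  V(1,0) = exp(-r*dt) * [p*16.692982 + (1-p)*4.654313] = 10.670376; exercise = 9.300314; V(1,0) = max -> 10.670376
  V(1,1) = exp(-r*dt) * [p*4.654313 + (1-p)*0.000000] = 2.329236; exercise = 0.000000; V(1,1) = max -> 2.329236
  V(0,0) = exp(-r*dt) * [p*10.670376 + (1-p)*2.329236] = 6.499204; exercise = 2.520000; V(0,0) = max -> 6.499204


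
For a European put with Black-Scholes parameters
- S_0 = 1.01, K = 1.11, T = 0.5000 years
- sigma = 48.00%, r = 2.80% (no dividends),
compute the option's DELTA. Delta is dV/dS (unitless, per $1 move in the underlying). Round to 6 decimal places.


d1 = -0.0672036774; d2 = -0.4066149323
phi(d1) = 0.3980424185; exp(-qT) = 1.0000000000; exp(-rT) = 0.9860975443
N(-d1) = 0.5267902212
Delta = -exp(-qT) * N(-d1) = -1.0000000000 * 0.5267902212 = -0.526790

Answer: Delta = -0.526790


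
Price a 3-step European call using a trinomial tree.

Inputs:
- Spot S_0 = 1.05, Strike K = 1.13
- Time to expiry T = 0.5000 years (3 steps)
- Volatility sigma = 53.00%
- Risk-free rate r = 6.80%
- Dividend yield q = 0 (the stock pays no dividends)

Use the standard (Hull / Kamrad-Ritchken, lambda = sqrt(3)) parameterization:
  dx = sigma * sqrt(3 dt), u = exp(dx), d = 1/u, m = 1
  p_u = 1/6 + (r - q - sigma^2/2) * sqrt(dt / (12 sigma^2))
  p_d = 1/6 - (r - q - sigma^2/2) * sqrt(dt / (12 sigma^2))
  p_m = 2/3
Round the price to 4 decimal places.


Answer: Price = V(0,0) = 0.1367

Derivation:
dt = T/N = 0.166667; dx = sigma*sqrt(3*dt) = 0.374767
u = exp(dx) = 1.454652; d = 1/u = 0.687450
p_u = 0.150557, p_m = 0.666667, p_d = 0.182777
Discount per step: exp(-r*dt) = 0.988731
Stock lattice S(k, j) with j the centered position index:
  k=0: S(0,+0) = 1.0500
  k=1: S(1,-1) = 0.7218; S(1,+0) = 1.0500; S(1,+1) = 1.5274
  k=2: S(2,-2) = 0.4962; S(2,-1) = 0.7218; S(2,+0) = 1.0500; S(2,+1) = 1.5274; S(2,+2) = 2.2218
  k=3: S(3,-3) = 0.3411; S(3,-2) = 0.4962; S(3,-1) = 0.7218; S(3,+0) = 1.0500; S(3,+1) = 1.5274; S(3,+2) = 2.2218; S(3,+3) = 3.2320
Terminal payoffs V(N, j) = max(S_T - K, 0):
  V(3,-3) = 0.000000; V(3,-2) = 0.000000; V(3,-1) = 0.000000; V(3,+0) = 0.000000; V(3,+1) = 0.397384; V(3,+2) = 1.091813; V(3,+3) = 2.101964
Backward induction: V(k, j) = exp(-r*dt) * [p_u * V(k+1, j+1) + p_m * V(k+1, j) + p_d * V(k+1, j-1)]
  V(2,-2) = exp(-r*dt) * [p_u*0.000000 + p_m*0.000000 + p_d*0.000000] = 0.000000
  V(2,-1) = exp(-r*dt) * [p_u*0.000000 + p_m*0.000000 + p_d*0.000000] = 0.000000
  V(2,+0) = exp(-r*dt) * [p_u*0.397384 + p_m*0.000000 + p_d*0.000000] = 0.059155
  V(2,+1) = exp(-r*dt) * [p_u*1.091813 + p_m*0.397384 + p_d*0.000000] = 0.424465
  V(2,+2) = exp(-r*dt) * [p_u*2.101964 + p_m*1.091813 + p_d*0.397384] = 1.104385
  V(1,-1) = exp(-r*dt) * [p_u*0.059155 + p_m*0.000000 + p_d*0.000000] = 0.008806
  V(1,+0) = exp(-r*dt) * [p_u*0.424465 + p_m*0.059155 + p_d*0.000000] = 0.102178
  V(1,+1) = exp(-r*dt) * [p_u*1.104385 + p_m*0.424465 + p_d*0.059155] = 0.454876
  V(0,+0) = exp(-r*dt) * [p_u*0.454876 + p_m*0.102178 + p_d*0.008806] = 0.136655


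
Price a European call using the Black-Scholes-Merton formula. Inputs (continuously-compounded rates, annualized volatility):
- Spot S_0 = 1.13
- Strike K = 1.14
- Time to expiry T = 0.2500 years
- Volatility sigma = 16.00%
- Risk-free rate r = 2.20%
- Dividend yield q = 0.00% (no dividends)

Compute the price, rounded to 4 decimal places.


Answer: Price = 0.0343

Derivation:
d1 = (ln(S/K) + (r - q + 0.5*sigma^2) * T) / (sigma * sqrt(T)) = -0.00138287
d2 = d1 - sigma * sqrt(T) = -0.08138287
exp(-rT) = 0.99451510; exp(-qT) = 1.00000000
C = S_0 * exp(-qT) * N(d1) - K * exp(-rT) * N(d2)
N(d1) = 0.49944831; N(d2) = 0.46756874
C = 1.1300 * 1.00000000 * 0.49944831 - 1.1400 * 0.99451510 * 0.46756874 = 0.0343


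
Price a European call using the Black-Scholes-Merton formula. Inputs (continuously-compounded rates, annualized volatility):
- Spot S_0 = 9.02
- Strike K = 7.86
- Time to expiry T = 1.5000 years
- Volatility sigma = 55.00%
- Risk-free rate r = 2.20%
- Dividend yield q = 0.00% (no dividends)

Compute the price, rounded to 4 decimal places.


Answer: Price = 2.9670

Derivation:
d1 = (ln(S/K) + (r - q + 0.5*sigma^2) * T) / (sigma * sqrt(T)) = 0.59015293
d2 = d1 - sigma * sqrt(T) = -0.08345675
exp(-rT) = 0.96753856; exp(-qT) = 1.00000000
C = S_0 * exp(-qT) * N(d1) - K * exp(-rT) * N(d2)
N(d1) = 0.72245594; N(d2) = 0.46674418
C = 9.0200 * 1.00000000 * 0.72245594 - 7.8600 * 0.96753856 * 0.46674418 = 2.9670


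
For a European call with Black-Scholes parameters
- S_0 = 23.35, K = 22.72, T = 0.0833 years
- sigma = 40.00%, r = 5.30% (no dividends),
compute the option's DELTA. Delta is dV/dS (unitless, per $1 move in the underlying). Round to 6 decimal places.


d1 = 0.3328826596; d2 = 0.2174357021
phi(d1) = 0.3774398859; exp(-qT) = 1.0000000000; exp(-rT) = 0.9955948313
N(d1) = 0.6303885703
Delta = exp(-qT) * N(d1) = 1.0000000000 * 0.6303885703 = 0.630389

Answer: Delta = 0.630389


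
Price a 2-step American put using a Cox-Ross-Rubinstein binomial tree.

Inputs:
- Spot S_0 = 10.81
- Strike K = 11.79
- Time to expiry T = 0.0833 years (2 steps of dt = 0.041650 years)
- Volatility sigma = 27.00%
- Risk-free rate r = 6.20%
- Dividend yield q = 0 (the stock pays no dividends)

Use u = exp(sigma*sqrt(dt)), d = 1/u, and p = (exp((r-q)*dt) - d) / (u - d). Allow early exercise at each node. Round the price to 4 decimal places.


dt = T/N = 0.041650
u = exp(sigma*sqrt(dt)) = 1.056649; d = 1/u = 0.946388
p = (exp((r-q)*dt) - d) / (u - d) = 0.509678
Discount per step: exp(-r*dt) = 0.997421
Stock lattice S(k, i) with i counting down-moves:
  k=0: S(0,0) = 10.8100
  k=1: S(1,0) = 11.4224; S(1,1) = 10.2305
  k=2: S(2,0) = 12.0694; S(2,1) = 10.8100; S(2,2) = 9.6820
Terminal payoffs V(N, i) = max(K - S_T, 0):
  V(2,0) = 0.000000; V(2,1) = 0.980000; V(2,2) = 2.108018
Backward induction: V(k, i) = exp(-r*dt) * [p * V(k+1, i) + (1-p) * V(k+1, i+1)]; then take max(V_cont, immediate exercise) for American.
  V(1,0) = exp(-r*dt) * [p*0.000000 + (1-p)*0.980000] = 0.479276; exercise = 0.367625; V(1,0) = max -> 0.479276
  V(1,1) = exp(-r*dt) * [p*0.980000 + (1-p)*2.108018] = 1.529138; exercise = 1.559544; V(1,1) = max -> 1.559544
  V(0,0) = exp(-r*dt) * [p*0.479276 + (1-p)*1.559544] = 1.006353; exercise = 0.980000; V(0,0) = max -> 1.006353

Answer: Price = V(0,0) = 1.0064


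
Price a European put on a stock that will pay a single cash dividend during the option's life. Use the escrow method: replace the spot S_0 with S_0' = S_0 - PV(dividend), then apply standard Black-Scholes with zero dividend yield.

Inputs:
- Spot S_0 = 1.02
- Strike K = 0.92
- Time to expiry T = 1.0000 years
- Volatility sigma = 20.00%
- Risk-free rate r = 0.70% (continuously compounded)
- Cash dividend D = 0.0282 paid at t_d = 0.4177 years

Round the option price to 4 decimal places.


Answer: Price = 0.0430

Derivation:
PV(D) = D * exp(-r * t_d) = 0.0282 * 0.99708037 = 0.02811767
S_0' = S_0 - PV(D) = 1.0200 - 0.02811767 = 0.99188233
d1 = (ln(S_0'/K) + (r + sigma^2/2)*T) / (sigma*sqrt(T)) = 0.51115407
d2 = d1 - sigma*sqrt(T) = 0.31115407
exp(-rT) = 0.99302444
N(-d1) = 0.30462159; N(-d2) = 0.37784175
P = K * exp(-rT) * N(-d2) - S_0' * N(-d1) = 0.9200 * 0.99302444 * 0.37784175 - 0.99188233 * 0.30462159 = 0.0430


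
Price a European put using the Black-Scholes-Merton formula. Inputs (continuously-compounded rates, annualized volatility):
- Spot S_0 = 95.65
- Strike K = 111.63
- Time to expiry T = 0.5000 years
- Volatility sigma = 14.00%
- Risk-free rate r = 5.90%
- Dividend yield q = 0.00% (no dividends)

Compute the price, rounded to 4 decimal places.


d1 = (ln(S/K) + (r - q + 0.5*sigma^2) * T) / (sigma * sqrt(T)) = -1.21313396
d2 = d1 - sigma * sqrt(T) = -1.31212891
exp(-rT) = 0.97093088; exp(-qT) = 1.00000000
P = K * exp(-rT) * N(-d2) - S_0 * exp(-qT) * N(-d1)
N(-d1) = 0.88746070; N(-d2) = 0.90526168
P = 111.6300 * 0.97093088 * 0.90526168 - 95.6500 * 1.00000000 * 0.88746070 = 13.2312

Answer: Price = 13.2312


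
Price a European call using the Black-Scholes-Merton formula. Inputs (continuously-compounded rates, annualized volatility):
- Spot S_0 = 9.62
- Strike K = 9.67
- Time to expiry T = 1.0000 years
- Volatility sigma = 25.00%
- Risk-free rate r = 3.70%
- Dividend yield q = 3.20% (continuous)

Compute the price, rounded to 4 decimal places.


d1 = (ln(S/K) + (r - q + 0.5*sigma^2) * T) / (sigma * sqrt(T)) = 0.12426382
d2 = d1 - sigma * sqrt(T) = -0.12573618
exp(-rT) = 0.96367614; exp(-qT) = 0.96850658
C = S_0 * exp(-qT) * N(d1) - K * exp(-rT) * N(d2)
N(d1) = 0.54944680; N(d2) = 0.44997038
C = 9.6200 * 0.96850658 * 0.54944680 - 9.6700 * 0.96367614 * 0.44997038 = 0.9261

Answer: Price = 0.9261


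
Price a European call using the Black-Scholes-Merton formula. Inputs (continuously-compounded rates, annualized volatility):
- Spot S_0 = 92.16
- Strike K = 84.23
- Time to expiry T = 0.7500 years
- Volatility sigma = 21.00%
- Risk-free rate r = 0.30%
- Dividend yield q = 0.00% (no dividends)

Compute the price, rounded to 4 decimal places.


Answer: Price = 11.2435

Derivation:
d1 = (ln(S/K) + (r - q + 0.5*sigma^2) * T) / (sigma * sqrt(T)) = 0.59803890
d2 = d1 - sigma * sqrt(T) = 0.41617356
exp(-rT) = 0.99775253; exp(-qT) = 1.00000000
C = S_0 * exp(-qT) * N(d1) - K * exp(-rT) * N(d2)
N(d1) = 0.72509301; N(d2) = 0.66135850
C = 92.1600 * 1.00000000 * 0.72509301 - 84.2300 * 0.99775253 * 0.66135850 = 11.2435


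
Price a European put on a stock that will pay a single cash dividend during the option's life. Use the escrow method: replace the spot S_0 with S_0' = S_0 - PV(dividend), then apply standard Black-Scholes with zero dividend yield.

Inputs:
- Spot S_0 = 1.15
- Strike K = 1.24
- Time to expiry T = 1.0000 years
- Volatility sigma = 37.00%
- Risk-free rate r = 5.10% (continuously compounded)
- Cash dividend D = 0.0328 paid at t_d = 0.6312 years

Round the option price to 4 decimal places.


Answer: Price = 0.2003

Derivation:
PV(D) = D * exp(-r * t_d) = 0.0328 * 0.96832142 = 0.03176094
S_0' = S_0 - PV(D) = 1.1500 - 0.03176094 = 1.11823906
d1 = (ln(S_0'/K) + (r + sigma^2/2)*T) / (sigma*sqrt(T)) = 0.04349675
d2 = d1 - sigma*sqrt(T) = -0.32650325
exp(-rT) = 0.95027867
N(-d1) = 0.48265278; N(-d2) = 0.62797818
P = K * exp(-rT) * N(-d2) - S_0' * N(-d1) = 1.2400 * 0.95027867 * 0.62797818 - 1.11823906 * 0.48265278 = 0.2003


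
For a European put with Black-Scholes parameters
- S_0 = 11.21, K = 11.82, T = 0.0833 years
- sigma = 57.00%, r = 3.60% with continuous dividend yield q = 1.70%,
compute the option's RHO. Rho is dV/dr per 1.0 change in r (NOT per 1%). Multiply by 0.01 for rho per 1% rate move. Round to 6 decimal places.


Answer: Rho = -0.641489

Derivation:
d1 = -0.2302081890; d2 = -0.3947201034
phi(d1) = 0.3885099732; exp(-qT) = 0.9985849022; exp(-rT) = 0.9970056919
N(-d2) = 0.6534752677
Rho = -K*T*exp(-rT)*N(-d2) = -11.8200 * 0.0833 * 0.9970056919 * 0.6534752677 = -0.641489


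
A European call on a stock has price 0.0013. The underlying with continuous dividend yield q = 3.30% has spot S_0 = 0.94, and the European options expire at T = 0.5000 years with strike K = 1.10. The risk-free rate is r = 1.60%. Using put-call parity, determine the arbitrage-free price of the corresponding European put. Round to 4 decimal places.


Answer: Put price = 0.1679

Derivation:
Put-call parity: C - P = S_0 * exp(-qT) - K * exp(-rT).
S_0 * exp(-qT) = 0.9400 * 0.98363538 = 0.92461726
K * exp(-rT) = 1.1000 * 0.99203191 = 1.09123511
P = C - S*exp(-qT) + K*exp(-rT)
P = 0.0013 - 0.92461726 + 1.09123511 = 0.1679


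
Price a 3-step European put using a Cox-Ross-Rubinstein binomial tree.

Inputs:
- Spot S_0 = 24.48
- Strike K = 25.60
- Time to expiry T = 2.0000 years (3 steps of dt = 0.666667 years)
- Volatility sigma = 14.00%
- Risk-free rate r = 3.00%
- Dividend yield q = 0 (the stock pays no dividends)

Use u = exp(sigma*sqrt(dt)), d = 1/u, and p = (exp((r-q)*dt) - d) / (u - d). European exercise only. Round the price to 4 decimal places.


Answer: Price = V(0,0) = 1.8159

Derivation:
dt = T/N = 0.666667
u = exp(sigma*sqrt(dt)) = 1.121099; d = 1/u = 0.891982
p = (exp((r-q)*dt) - d) / (u - d) = 0.559624
Discount per step: exp(-r*dt) = 0.980199
Stock lattice S(k, i) with i counting down-moves:
  k=0: S(0,0) = 24.4800
  k=1: S(1,0) = 27.4445; S(1,1) = 21.8357
  k=2: S(2,0) = 30.7680; S(2,1) = 24.4800; S(2,2) = 19.4771
  k=3: S(3,0) = 34.4940; S(3,1) = 27.4445; S(3,2) = 21.8357; S(3,3) = 17.3732
Terminal payoffs V(N, i) = max(K - S_T, 0):
  V(3,0) = 0.000000; V(3,1) = 0.000000; V(3,2) = 3.764285; V(3,3) = 8.226816
Backward induction: V(k, i) = exp(-r*dt) * [p * V(k+1, i) + (1-p) * V(k+1, i+1)].
  V(2,0) = exp(-r*dt) * [p*0.000000 + (1-p)*0.000000] = 0.000000
  V(2,1) = exp(-r*dt) * [p*0.000000 + (1-p)*3.764285] = 1.624876
  V(2,2) = exp(-r*dt) * [p*3.764285 + (1-p)*8.226816] = 5.616025
  V(1,0) = exp(-r*dt) * [p*0.000000 + (1-p)*1.624876] = 0.701387
  V(1,1) = exp(-r*dt) * [p*1.624876 + (1-p)*5.616025] = 3.315505
  V(0,0) = exp(-r*dt) * [p*0.701387 + (1-p)*3.315505] = 1.815898


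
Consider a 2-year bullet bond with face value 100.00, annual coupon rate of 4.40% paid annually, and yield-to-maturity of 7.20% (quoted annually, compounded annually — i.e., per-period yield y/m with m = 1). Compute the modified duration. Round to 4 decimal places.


Answer: Modified duration = 1.8253

Derivation:
Coupon per period c = face * coupon_rate / m = 4.400000
Periods per year m = 1; per-period yield y/m = 0.072000
Number of cashflows N = 2
Cashflows (t years, CF_t, discount factor 1/(1+y/m)^(m*t), PV):
  t = 1.0000: CF_t = 4.400000, DF = 0.932836, PV = 4.104478
  t = 2.0000: CF_t = 104.400000, DF = 0.870183, PV = 90.847071
Price P = sum_t PV_t = 94.951548
First compute Macaulay numerator sum_t t * PV_t:
  t * PV_t at t = 1.0000: 4.104478
  t * PV_t at t = 2.0000: 181.694141
Macaulay duration D = 185.798619 / 94.951548 = 1.956773
Modified duration = D / (1 + y/m) = 1.956773 / (1 + 0.072000) = 1.825348


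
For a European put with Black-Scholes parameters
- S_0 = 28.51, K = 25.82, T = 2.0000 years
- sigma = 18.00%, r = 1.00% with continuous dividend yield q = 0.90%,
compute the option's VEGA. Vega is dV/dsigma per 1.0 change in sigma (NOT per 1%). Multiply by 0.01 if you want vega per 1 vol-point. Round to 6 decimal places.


d1 = 0.5244592042; d2 = 0.2699007630
phi(d1) = 0.3476819125; exp(-qT) = 0.9821610324; exp(-rT) = 0.9801986733
Vega = S * exp(-qT) * phi(d1) * sqrt(T) = 28.5100 * 0.9821610324 * 0.3476819125 * 1.4142135624 = 13.768195

Answer: Vega = 13.768195


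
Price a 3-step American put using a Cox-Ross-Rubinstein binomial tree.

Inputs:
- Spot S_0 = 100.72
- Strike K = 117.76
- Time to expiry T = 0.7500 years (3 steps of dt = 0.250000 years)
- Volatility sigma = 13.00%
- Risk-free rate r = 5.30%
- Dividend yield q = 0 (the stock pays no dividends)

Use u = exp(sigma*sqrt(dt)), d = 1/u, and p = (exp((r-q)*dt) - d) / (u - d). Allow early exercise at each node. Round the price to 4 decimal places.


Answer: Price = V(0,0) = 17.0400

Derivation:
dt = T/N = 0.250000
u = exp(sigma*sqrt(dt)) = 1.067159; d = 1/u = 0.937067
p = (exp((r-q)*dt) - d) / (u - d) = 0.586285
Discount per step: exp(-r*dt) = 0.986837
Stock lattice S(k, i) with i counting down-moves:
  k=0: S(0,0) = 100.7200
  k=1: S(1,0) = 107.4843; S(1,1) = 94.3814
  k=2: S(2,0) = 114.7028; S(2,1) = 100.7200; S(2,2) = 88.4418
  k=3: S(3,0) = 122.4061; S(3,1) = 107.4843; S(3,2) = 94.3814; S(3,3) = 82.8759
Terminal payoffs V(N, i) = max(K - S_T, 0):
  V(3,0) = 0.000000; V(3,1) = 10.275743; V(3,2) = 23.378565; V(3,3) = 34.884093
Backward induction: V(k, i) = exp(-r*dt) * [p * V(k+1, i) + (1-p) * V(k+1, i+1)]; then take max(V_cont, immediate exercise) for American.
  V(2,0) = exp(-r*dt) * [p*0.000000 + (1-p)*10.275743] = 4.195274; exercise = 3.057205; V(2,0) = max -> 4.195274
  V(2,1) = exp(-r*dt) * [p*10.275743 + (1-p)*23.378565] = 15.489972; exercise = 17.040000; V(2,1) = max -> 17.040000
  V(2,2) = exp(-r*dt) * [p*23.378565 + (1-p)*34.884093] = 27.768200; exercise = 29.318228; V(2,2) = max -> 29.318228
  V(1,0) = exp(-r*dt) * [p*4.195274 + (1-p)*17.040000] = 9.384164; exercise = 10.275743; V(1,0) = max -> 10.275743
  V(1,1) = exp(-r*dt) * [p*17.040000 + (1-p)*29.318228] = 21.828537; exercise = 23.378565; V(1,1) = max -> 23.378565
  V(0,0) = exp(-r*dt) * [p*10.275743 + (1-p)*23.378565] = 15.489972; exercise = 17.040000; V(0,0) = max -> 17.040000


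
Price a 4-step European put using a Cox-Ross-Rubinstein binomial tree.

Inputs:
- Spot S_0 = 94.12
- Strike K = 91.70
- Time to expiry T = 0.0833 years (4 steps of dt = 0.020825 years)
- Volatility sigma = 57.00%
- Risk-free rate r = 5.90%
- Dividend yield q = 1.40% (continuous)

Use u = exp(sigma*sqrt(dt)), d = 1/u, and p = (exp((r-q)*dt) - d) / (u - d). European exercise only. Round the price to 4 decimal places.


dt = T/N = 0.020825
u = exp(sigma*sqrt(dt)) = 1.085734; d = 1/u = 0.921036
p = (exp((r-q)*dt) - d) / (u - d) = 0.485140
Discount per step: exp(-r*dt) = 0.998772
Stock lattice S(k, i) with i counting down-moves:
  k=0: S(0,0) = 94.1200
  k=1: S(1,0) = 102.1893; S(1,1) = 86.6879
  k=2: S(2,0) = 110.9503; S(2,1) = 94.1200; S(2,2) = 79.8427
  k=3: S(3,0) = 120.4625; S(3,1) = 102.1893; S(3,2) = 86.6879; S(3,3) = 73.5380
  k=4: S(4,0) = 130.7902; S(4,1) = 110.9503; S(4,2) = 94.1200; S(4,3) = 79.8427; S(4,4) = 67.7312
Terminal payoffs V(N, i) = max(K - S_T, 0):
  V(4,0) = 0.000000; V(4,1) = 0.000000; V(4,2) = 0.000000; V(4,3) = 11.857284; V(4,4) = 23.968813
Backward induction: V(k, i) = exp(-r*dt) * [p * V(k+1, i) + (1-p) * V(k+1, i+1)].
  V(3,0) = exp(-r*dt) * [p*0.000000 + (1-p)*0.000000] = 0.000000
  V(3,1) = exp(-r*dt) * [p*0.000000 + (1-p)*0.000000] = 0.000000
  V(3,2) = exp(-r*dt) * [p*0.000000 + (1-p)*11.857284] = 6.097342
  V(3,3) = exp(-r*dt) * [p*11.857284 + (1-p)*23.968813] = 18.070806
  V(2,0) = exp(-r*dt) * [p*0.000000 + (1-p)*0.000000] = 0.000000
  V(2,1) = exp(-r*dt) * [p*0.000000 + (1-p)*6.097342] = 3.135421
  V(2,2) = exp(-r*dt) * [p*6.097342 + (1-p)*18.070806] = 12.246940
  V(1,0) = exp(-r*dt) * [p*0.000000 + (1-p)*3.135421] = 1.612320
  V(1,1) = exp(-r*dt) * [p*3.135421 + (1-p)*12.246940] = 7.816965
  V(0,0) = exp(-r*dt) * [p*1.612320 + (1-p)*7.816965] = 4.800940

Answer: Price = V(0,0) = 4.8009


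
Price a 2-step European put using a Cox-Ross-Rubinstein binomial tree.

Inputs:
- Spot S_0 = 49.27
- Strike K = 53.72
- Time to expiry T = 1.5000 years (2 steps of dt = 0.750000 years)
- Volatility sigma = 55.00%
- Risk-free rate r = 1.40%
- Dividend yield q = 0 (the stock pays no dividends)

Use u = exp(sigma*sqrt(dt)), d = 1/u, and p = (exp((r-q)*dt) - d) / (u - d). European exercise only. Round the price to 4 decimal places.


Answer: Price = V(0,0) = 14.5727

Derivation:
dt = T/N = 0.750000
u = exp(sigma*sqrt(dt)) = 1.610128; d = 1/u = 0.621068
p = (exp((r-q)*dt) - d) / (u - d) = 0.393795
Discount per step: exp(-r*dt) = 0.989555
Stock lattice S(k, i) with i counting down-moves:
  k=0: S(0,0) = 49.2700
  k=1: S(1,0) = 79.3310; S(1,1) = 30.6000
  k=2: S(2,0) = 127.7331; S(2,1) = 49.2700; S(2,2) = 19.0047
Terminal payoffs V(N, i) = max(K - S_T, 0):
  V(2,0) = 0.000000; V(2,1) = 4.450000; V(2,2) = 34.715279
Backward induction: V(k, i) = exp(-r*dt) * [p * V(k+1, i) + (1-p) * V(k+1, i+1)].
  V(1,0) = exp(-r*dt) * [p*0.000000 + (1-p)*4.450000] = 2.669436
  V(1,1) = exp(-r*dt) * [p*4.450000 + (1-p)*34.715279] = 22.558848
  V(0,0) = exp(-r*dt) * [p*2.669436 + (1-p)*22.558848] = 14.572678


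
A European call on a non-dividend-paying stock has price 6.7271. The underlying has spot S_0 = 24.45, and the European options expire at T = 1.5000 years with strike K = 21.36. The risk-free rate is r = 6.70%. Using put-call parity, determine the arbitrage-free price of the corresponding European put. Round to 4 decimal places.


Put-call parity: C - P = S_0 * exp(-qT) - K * exp(-rT).
S_0 * exp(-qT) = 24.4500 * 1.00000000 = 24.45000000
K * exp(-rT) = 21.3600 * 0.90438511 = 19.31766600
P = C - S*exp(-qT) + K*exp(-rT)
P = 6.7271 - 24.45000000 + 19.31766600 = 1.5948

Answer: Put price = 1.5948


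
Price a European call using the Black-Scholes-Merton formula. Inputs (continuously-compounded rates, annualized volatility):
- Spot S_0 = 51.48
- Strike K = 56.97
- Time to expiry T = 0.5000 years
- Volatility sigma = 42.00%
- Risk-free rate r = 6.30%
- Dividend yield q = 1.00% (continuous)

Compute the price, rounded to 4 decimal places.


d1 = (ln(S/K) + (r - q + 0.5*sigma^2) * T) / (sigma * sqrt(T)) = -0.10347811
d2 = d1 - sigma * sqrt(T) = -0.40046296
exp(-rT) = 0.96899096; exp(-qT) = 0.99501248
C = S_0 * exp(-qT) * N(d1) - K * exp(-rT) * N(d2)
N(d1) = 0.45879176; N(d2) = 0.34440778
C = 51.4800 * 0.99501248 * 0.45879176 - 56.9700 * 0.96899096 * 0.34440778 = 4.4883

Answer: Price = 4.4883


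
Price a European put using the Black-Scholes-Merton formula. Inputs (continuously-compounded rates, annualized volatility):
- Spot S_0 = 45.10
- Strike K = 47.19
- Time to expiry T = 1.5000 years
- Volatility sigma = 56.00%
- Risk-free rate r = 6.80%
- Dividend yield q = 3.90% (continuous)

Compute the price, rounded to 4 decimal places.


Answer: Price = 11.4634

Derivation:
d1 = (ln(S/K) + (r - q + 0.5*sigma^2) * T) / (sigma * sqrt(T)) = 0.34030446
d2 = d1 - sigma * sqrt(T) = -0.34555267
exp(-rT) = 0.90302955; exp(-qT) = 0.94317824
P = K * exp(-rT) * N(-d2) - S_0 * exp(-qT) * N(-d1)
N(-d1) = 0.36681363; N(-d2) = 0.63516054
P = 47.1900 * 0.90302955 * 0.63516054 - 45.1000 * 0.94317824 * 0.36681363 = 11.4634


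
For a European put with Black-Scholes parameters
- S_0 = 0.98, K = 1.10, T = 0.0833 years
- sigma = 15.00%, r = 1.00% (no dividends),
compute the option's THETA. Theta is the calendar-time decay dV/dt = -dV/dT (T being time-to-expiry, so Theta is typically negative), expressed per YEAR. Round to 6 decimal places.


Answer: Theta = 0.007728

Derivation:
d1 = -2.6273020862; d2 = -2.6705946952
phi(d1) = 0.0126474880; exp(-qT) = 1.0000000000; exp(-rT) = 0.9991673468
Theta = -S*exp(-qT)*phi(d1)*sigma/(2*sqrt(T)) + r*K*exp(-rT)*N(-d2) - q*S*exp(-qT)*N(-d1)
N(-d1) = 0.9956967554; N(-d2) = 0.9962141494; sqrt(T) = 0.2886173938
Term 1 = -0.9800 * 1.0000000000 * 0.0126474880 * 0.1500 / (2 * 0.2886173938) = -0.0032208397
Term 2 = 0.0100 * 1.1000 * 0.9991673468 * 0.9962141494 = 0.0109492311
Term 3 = 0 (no dividend yield, q = 0)
Theta = -0.0032208397 + (0.0109492311) + (0.0000000000) = 0.007728


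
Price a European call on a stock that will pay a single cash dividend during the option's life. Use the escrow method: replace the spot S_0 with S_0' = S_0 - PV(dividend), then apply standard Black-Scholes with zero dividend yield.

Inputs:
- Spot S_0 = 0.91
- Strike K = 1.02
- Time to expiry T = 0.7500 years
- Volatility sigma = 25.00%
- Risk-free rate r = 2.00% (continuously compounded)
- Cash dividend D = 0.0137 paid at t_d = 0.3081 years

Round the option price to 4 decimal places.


Answer: Price = 0.0388

Derivation:
PV(D) = D * exp(-r * t_d) = 0.0137 * 0.99385695 = 0.01361584
S_0' = S_0 - PV(D) = 0.9100 - 0.01361584 = 0.89638416
d1 = (ln(S_0'/K) + (r + sigma^2/2)*T) / (sigma*sqrt(T)) = -0.41916246
d2 = d1 - sigma*sqrt(T) = -0.63566881
exp(-rT) = 0.98511194
N(d1) = 0.33754870; N(d2) = 0.26249615
C = S_0' * N(d1) - K * exp(-rT) * N(d2) = 0.89638416 * 0.33754870 - 1.0200 * 0.98511194 * 0.26249615 = 0.0388


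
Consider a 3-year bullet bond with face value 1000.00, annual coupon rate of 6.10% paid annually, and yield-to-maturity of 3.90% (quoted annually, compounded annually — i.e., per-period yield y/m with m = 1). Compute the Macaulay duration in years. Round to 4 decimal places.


Coupon per period c = face * coupon_rate / m = 61.000000
Periods per year m = 1; per-period yield y/m = 0.039000
Number of cashflows N = 3
Cashflows (t years, CF_t, discount factor 1/(1+y/m)^(m*t), PV):
  t = 1.0000: CF_t = 61.000000, DF = 0.962464, PV = 58.710298
  t = 2.0000: CF_t = 61.000000, DF = 0.926337, PV = 56.506543
  t = 3.0000: CF_t = 1061.000000, DF = 0.891566, PV = 945.951219
Price P = sum_t PV_t = 1061.168061
Macaulay numerator sum_t t * PV_t:
  t * PV_t at t = 1.0000: 58.710298
  t * PV_t at t = 2.0000: 113.013086
  t * PV_t at t = 3.0000: 2837.853657
Macaulay duration D = (sum_t t * PV_t) / P = 3009.577042 / 1061.168061 = 2.836098

Answer: Macaulay duration = 2.8361 years


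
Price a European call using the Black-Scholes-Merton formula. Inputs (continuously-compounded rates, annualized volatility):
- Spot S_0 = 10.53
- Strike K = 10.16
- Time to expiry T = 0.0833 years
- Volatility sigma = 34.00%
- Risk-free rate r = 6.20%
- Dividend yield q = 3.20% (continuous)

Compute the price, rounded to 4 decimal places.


Answer: Price = 0.6307

Derivation:
d1 = (ln(S/K) + (r - q + 0.5*sigma^2) * T) / (sigma * sqrt(T)) = 0.43904679
d2 = d1 - sigma * sqrt(T) = 0.34091688
exp(-rT) = 0.99484871; exp(-qT) = 0.99733795
C = S_0 * exp(-qT) * N(d1) - K * exp(-rT) * N(d2)
N(d1) = 0.66968618; N(d2) = 0.63341692
C = 10.5300 * 0.99733795 * 0.66968618 - 10.1600 * 0.99484871 * 0.63341692 = 0.6307


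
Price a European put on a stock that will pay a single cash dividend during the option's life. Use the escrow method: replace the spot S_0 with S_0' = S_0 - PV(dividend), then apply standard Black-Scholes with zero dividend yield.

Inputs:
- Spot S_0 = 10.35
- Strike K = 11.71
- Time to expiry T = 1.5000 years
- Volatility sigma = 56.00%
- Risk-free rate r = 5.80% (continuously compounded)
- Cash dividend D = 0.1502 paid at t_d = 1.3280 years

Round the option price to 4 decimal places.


PV(D) = D * exp(-r * t_d) = 0.1502 * 0.92586763 = 0.13906532
S_0' = S_0 - PV(D) = 10.3500 - 0.13906532 = 10.21093468
d1 = (ln(S_0'/K) + (r + sigma^2/2)*T) / (sigma*sqrt(T)) = 0.27005041
d2 = d1 - sigma*sqrt(T) = -0.41580672
exp(-rT) = 0.91667710
N(-d1) = 0.39356074; N(-d2) = 0.66122428
P = K * exp(-rT) * N(-d2) - S_0' * N(-d1) = 11.7100 * 0.91667710 * 0.66122428 - 10.21093468 * 0.39356074 = 3.0791

Answer: Price = 3.0791


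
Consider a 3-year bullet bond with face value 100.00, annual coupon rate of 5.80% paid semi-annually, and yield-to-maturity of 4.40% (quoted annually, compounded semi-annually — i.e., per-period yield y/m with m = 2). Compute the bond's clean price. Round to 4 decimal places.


Coupon per period c = face * coupon_rate / m = 2.900000
Periods per year m = 2; per-period yield y/m = 0.022000
Number of cashflows N = 6
Cashflows (t years, CF_t, discount factor 1/(1+y/m)^(m*t), PV):
  t = 0.5000: CF_t = 2.900000, DF = 0.978474, PV = 2.837573
  t = 1.0000: CF_t = 2.900000, DF = 0.957411, PV = 2.776491
  t = 1.5000: CF_t = 2.900000, DF = 0.936801, PV = 2.716723
  t = 2.0000: CF_t = 2.900000, DF = 0.916635, PV = 2.658241
  t = 2.5000: CF_t = 2.900000, DF = 0.896903, PV = 2.601019
  t = 3.0000: CF_t = 102.900000, DF = 0.877596, PV = 90.304626
Price P = sum_t PV_t = 103.894673

Answer: Price = 103.8947


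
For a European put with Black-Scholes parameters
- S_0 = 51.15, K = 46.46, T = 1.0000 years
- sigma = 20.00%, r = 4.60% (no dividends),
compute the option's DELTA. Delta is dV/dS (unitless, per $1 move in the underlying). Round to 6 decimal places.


Answer: Delta = -0.208725

Derivation:
d1 = 0.8108538253; d2 = 0.6108538253
phi(d1) = 0.2871701171; exp(-qT) = 1.0000000000; exp(-rT) = 0.9550419622
N(-d1) = 0.2087248099
Delta = -exp(-qT) * N(-d1) = -1.0000000000 * 0.2087248099 = -0.208725


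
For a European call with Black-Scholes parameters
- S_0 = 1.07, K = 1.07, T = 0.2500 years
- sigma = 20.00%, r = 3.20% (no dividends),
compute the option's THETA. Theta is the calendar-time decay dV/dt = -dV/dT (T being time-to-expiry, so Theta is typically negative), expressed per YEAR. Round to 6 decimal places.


Answer: Theta = -0.102045

Derivation:
d1 = 0.1300000000; d2 = 0.0300000000
phi(d1) = 0.3955854208; exp(-qT) = 1.0000000000; exp(-rT) = 0.9920319148
Theta = -S*exp(-qT)*phi(d1)*sigma/(2*sqrt(T)) - r*K*exp(-rT)*N(d2) + q*S*exp(-qT)*N(d1)
N(d1) = 0.5517167867; N(d2) = 0.5119664734; sqrt(T) = 0.5000000000
Term 1 = -1.0700 * 1.0000000000 * 0.3955854208 * 0.2000 / (2 * 0.5000000000) = -0.0846552801
Term 2 = -0.0320 * 1.0700 * 0.9920319148 * 0.5119664734 = -0.0173900537
Term 3 = 0 (no dividend yield, q = 0)
Theta = -0.0846552801 + (-0.0173900537) + (0.0000000000) = -0.102045


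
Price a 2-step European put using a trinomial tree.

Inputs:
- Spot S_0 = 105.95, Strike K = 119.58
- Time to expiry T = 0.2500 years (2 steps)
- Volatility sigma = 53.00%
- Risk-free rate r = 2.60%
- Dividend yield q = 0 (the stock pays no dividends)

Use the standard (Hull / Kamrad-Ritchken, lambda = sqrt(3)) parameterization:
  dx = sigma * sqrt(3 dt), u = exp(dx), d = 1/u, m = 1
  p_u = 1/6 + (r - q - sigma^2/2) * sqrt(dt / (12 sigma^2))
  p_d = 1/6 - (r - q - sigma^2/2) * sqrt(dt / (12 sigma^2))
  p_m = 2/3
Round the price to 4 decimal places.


dt = T/N = 0.125000; dx = sigma*sqrt(3*dt) = 0.324557
u = exp(dx) = 1.383418; d = 1/u = 0.722847
p_u = 0.144627, p_m = 0.666667, p_d = 0.188706
Discount per step: exp(-r*dt) = 0.996755
Stock lattice S(k, j) with j the centered position index:
  k=0: S(0,+0) = 105.9500
  k=1: S(1,-1) = 76.5857; S(1,+0) = 105.9500; S(1,+1) = 146.5732
  k=2: S(2,-2) = 55.3597; S(2,-1) = 76.5857; S(2,+0) = 105.9500; S(2,+1) = 146.5732; S(2,+2) = 202.7720
Terminal payoffs V(N, j) = max(K - S_T, 0):
  V(2,-2) = 64.220266; V(2,-1) = 42.994337; V(2,+0) = 13.630000; V(2,+1) = 0.000000; V(2,+2) = 0.000000
Backward induction: V(k, j) = exp(-r*dt) * [p_u * V(k+1, j+1) + p_m * V(k+1, j) + p_d * V(k+1, j-1)]
  V(1,-1) = exp(-r*dt) * [p_u*13.630000 + p_m*42.994337 + p_d*64.220266] = 42.614205
  V(1,+0) = exp(-r*dt) * [p_u*0.000000 + p_m*13.630000 + p_d*42.994337] = 17.144160
  V(1,+1) = exp(-r*dt) * [p_u*0.000000 + p_m*0.000000 + p_d*13.630000] = 2.563721
  V(0,+0) = exp(-r*dt) * [p_u*2.563721 + p_m*17.144160 + p_d*42.614205] = 19.777411

Answer: Price = V(0,0) = 19.7774


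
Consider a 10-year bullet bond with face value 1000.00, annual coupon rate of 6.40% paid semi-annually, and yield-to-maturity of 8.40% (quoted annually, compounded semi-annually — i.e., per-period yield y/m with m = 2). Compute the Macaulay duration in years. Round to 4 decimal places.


Coupon per period c = face * coupon_rate / m = 32.000000
Periods per year m = 2; per-period yield y/m = 0.042000
Number of cashflows N = 20
Cashflows (t years, CF_t, discount factor 1/(1+y/m)^(m*t), PV):
  t = 0.5000: CF_t = 32.000000, DF = 0.959693, PV = 30.710173
  t = 1.0000: CF_t = 32.000000, DF = 0.921010, PV = 29.472335
  t = 1.5000: CF_t = 32.000000, DF = 0.883887, PV = 28.284390
  t = 2.0000: CF_t = 32.000000, DF = 0.848260, PV = 27.144328
  t = 2.5000: CF_t = 32.000000, DF = 0.814069, PV = 26.050219
  t = 3.0000: CF_t = 32.000000, DF = 0.781257, PV = 25.000210
  t = 3.5000: CF_t = 32.000000, DF = 0.749766, PV = 23.992524
  t = 4.0000: CF_t = 32.000000, DF = 0.719545, PV = 23.025455
  t = 4.5000: CF_t = 32.000000, DF = 0.690543, PV = 22.097366
  t = 5.0000: CF_t = 32.000000, DF = 0.662709, PV = 21.206685
  t = 5.5000: CF_t = 32.000000, DF = 0.635997, PV = 20.351905
  t = 6.0000: CF_t = 32.000000, DF = 0.610362, PV = 19.531579
  t = 6.5000: CF_t = 32.000000, DF = 0.585760, PV = 18.744317
  t = 7.0000: CF_t = 32.000000, DF = 0.562150, PV = 17.988788
  t = 7.5000: CF_t = 32.000000, DF = 0.539491, PV = 17.263712
  t = 8.0000: CF_t = 32.000000, DF = 0.517746, PV = 16.567862
  t = 8.5000: CF_t = 32.000000, DF = 0.496877, PV = 15.900060
  t = 9.0000: CF_t = 32.000000, DF = 0.476849, PV = 15.259174
  t = 9.5000: CF_t = 32.000000, DF = 0.457629, PV = 14.644121
  t = 10.0000: CF_t = 1032.000000, DF = 0.439183, PV = 453.236960
Price P = sum_t PV_t = 866.472167
Macaulay numerator sum_t t * PV_t:
  t * PV_t at t = 0.5000: 15.355086
  t * PV_t at t = 1.0000: 29.472335
  t * PV_t at t = 1.5000: 42.426585
  t * PV_t at t = 2.0000: 54.288657
  t * PV_t at t = 2.5000: 65.125548
  t * PV_t at t = 3.0000: 75.000631
  t * PV_t at t = 3.5000: 83.973835
  t * PV_t at t = 4.0000: 92.101821
  t * PV_t at t = 4.5000: 99.438147
  t * PV_t at t = 5.0000: 106.033426
  t * PV_t at t = 5.5000: 111.935478
  t * PV_t at t = 6.0000: 117.189473
  t * PV_t at t = 6.5000: 121.838064
  t * PV_t at t = 7.0000: 125.921519
  t * PV_t at t = 7.5000: 129.477843
  t * PV_t at t = 8.0000: 132.542898
  t * PV_t at t = 8.5000: 135.150508
  t * PV_t at t = 9.0000: 137.332570
  t * PV_t at t = 9.5000: 139.119152
  t * PV_t at t = 10.0000: 4532.369601
Macaulay duration D = (sum_t t * PV_t) / P = 6346.093178 / 866.472167 = 7.324059

Answer: Macaulay duration = 7.3241 years
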